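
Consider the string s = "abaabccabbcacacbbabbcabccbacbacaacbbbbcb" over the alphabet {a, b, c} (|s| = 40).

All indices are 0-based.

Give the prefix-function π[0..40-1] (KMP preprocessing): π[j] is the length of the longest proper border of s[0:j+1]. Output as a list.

[0, 0, 1, 1, 2, 0, 0, 1, 2, 0, 0, 1, 0, 1, 0, 0, 0, 1, 2, 0, 0, 1, 2, 0, 0, 0, 1, 0, 0, 1, 0, 1, 1, 0, 0, 0, 0, 0, 0, 0]

π[0] = 0
j=1 s[j]='b': π[1]=0 (border '')
j=2 s[j]='a': π[2]=1 (border 'a')
j=3 s[j]='a': k: 1→0; π[3]=1 (border 'a')
j=4 s[j]='b': π[4]=2 (border 'ab')
j=5 s[j]='c': k: 2→0; π[5]=0 (border '')
j=6 s[j]='c': π[6]=0 (border '')
j=7 s[j]='a': π[7]=1 (border 'a')
j=8 s[j]='b': π[8]=2 (border 'ab')
j=9 s[j]='b': k: 2→0; π[9]=0 (border '')
j=10 s[j]='c': π[10]=0 (border '')
j=11 s[j]='a': π[11]=1 (border 'a')
j=12 s[j]='c': k: 1→0; π[12]=0 (border '')
j=13 s[j]='a': π[13]=1 (border 'a')
j=14 s[j]='c': k: 1→0; π[14]=0 (border '')
j=15 s[j]='b': π[15]=0 (border '')
j=16 s[j]='b': π[16]=0 (border '')
j=17 s[j]='a': π[17]=1 (border 'a')
j=18 s[j]='b': π[18]=2 (border 'ab')
j=19 s[j]='b': k: 2→0; π[19]=0 (border '')
j=20 s[j]='c': π[20]=0 (border '')
j=21 s[j]='a': π[21]=1 (border 'a')
j=22 s[j]='b': π[22]=2 (border 'ab')
j=23 s[j]='c': k: 2→0; π[23]=0 (border '')
j=24 s[j]='c': π[24]=0 (border '')
j=25 s[j]='b': π[25]=0 (border '')
j=26 s[j]='a': π[26]=1 (border 'a')
j=27 s[j]='c': k: 1→0; π[27]=0 (border '')
j=28 s[j]='b': π[28]=0 (border '')
j=29 s[j]='a': π[29]=1 (border 'a')
j=30 s[j]='c': k: 1→0; π[30]=0 (border '')
j=31 s[j]='a': π[31]=1 (border 'a')
j=32 s[j]='a': k: 1→0; π[32]=1 (border 'a')
j=33 s[j]='c': k: 1→0; π[33]=0 (border '')
j=34 s[j]='b': π[34]=0 (border '')
j=35 s[j]='b': π[35]=0 (border '')
j=36 s[j]='b': π[36]=0 (border '')
j=37 s[j]='b': π[37]=0 (border '')
j=38 s[j]='c': π[38]=0 (border '')
j=39 s[j]='b': π[39]=0 (border '')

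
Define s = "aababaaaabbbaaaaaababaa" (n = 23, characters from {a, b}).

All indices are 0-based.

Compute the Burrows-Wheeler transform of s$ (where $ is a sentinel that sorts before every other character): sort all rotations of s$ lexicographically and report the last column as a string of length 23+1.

aabbaabaaa$abbaaaabaaaba

rank  rotation                  last
    0  $aababaaaabbbaaaaaababaa  a
    1  a$aababaaaabbbaaaaaababa  a
    2  aa$aababaaaabbbaaaaaabab  b
    3  aaaaaababaa$aababaaaabbb  b
    4  aaaaababaa$aababaaaabbba  a
    5  aaaababaa$aababaaaabbbaa  a
    6  aaaabbbaaaaaababaa$aabab  b
    7  aaababaa$aababaaaabbbaaa  a
    8  aaabbbaaaaaababaa$aababa  a
    9  aababaa$aababaaaabbbaaaa  a
   10  aababaaaabbbaaaaaababaa$  $
   11  aabbbaaaaaababaa$aababaa  a
   12  abaa$aababaaaabbbaaaaaab  b
   13  abaaaabbbaaaaaababaa$aab  b
   14  ababaa$aababaaaabbbaaaaa  a
   15  ababaaaabbbaaaaaababaa$a  a
   16  abbbaaaaaababaa$aababaaa  a
   17  baa$aababaaaabbbaaaaaaba  a
   18  baaaaaababaa$aababaaaabb  b
   19  baaaabbbaaaaaababaa$aaba  a
   20  babaa$aababaaaabbbaaaaaa  a
   21  babaaaabbbaaaaaababaa$aa  a
   22  bbaaaaaababaa$aababaaaab  b
   23  bbbaaaaaababaa$aababaaaa  a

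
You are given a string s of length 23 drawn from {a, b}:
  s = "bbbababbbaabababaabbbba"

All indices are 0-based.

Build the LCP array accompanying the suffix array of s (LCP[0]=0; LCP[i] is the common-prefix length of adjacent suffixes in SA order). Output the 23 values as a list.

rank | idx | suffix
   0 |  22 | a
   1 |   9 | aabababaabbbba
   2 |  16 | aabbbba
   3 |  14 | abaabbbba
   4 |  12 | ababaabbbba
   5 |  10 | abababaabbbba
   6 |   3 | ababbbaabababaabbbba
   7 |   5 | abbbaabababaabbbba
   8 |  17 | abbbba
   9 |  21 | ba
  10 |   8 | baabababaabbbba
  11 |  15 | baabbbba
  12 |  13 | babaabbbba
  13 |  11 | bababaabbbba
  14 |   2 | bababbbaabababaabbbba
  15 |   4 | babbbaabababaabbbba
  16 |  20 | bba
  17 |   7 | bbaabababaabbbba
  18 |   1 | bbababbbaabababaabbbba
  19 |  19 | bbba
  20 |   6 | bbbaabababaabbbba
  21 |   0 | bbbababbbaabababaabbbba
  22 |  18 | bbbba

SA = [22, 9, 16, 14, 12, 10, 3, 5, 17, 21, 8, 15, 13, 11, 2, 4, 20, 7, 1, 19, 6, 0, 18]
rank  pair      lcp
   1  s[22:],s[9:]  1  'a'
   2  s[9:],s[16:]  3  'aab'
   3  s[16:],s[14:]  1  'a'
   4  s[14:],s[12:]  3  'aba'
   5  s[12:],s[10:]  5  'ababa'
   6  s[10:],s[3:]  4  'abab'
   7  s[3:],s[5:]  2  'ab'
   8  s[5:],s[17:]  4  'abbb'
   9  s[17:],s[21:]  0  ''
  10  s[21:],s[8:]  2  'ba'
  11  s[8:],s[15:]  4  'baab'
  12  s[15:],s[13:]  2  'ba'
  13  s[13:],s[11:]  4  'baba'
  14  s[11:],s[2:]  5  'babab'
  15  s[2:],s[4:]  3  'bab'
  16  s[4:],s[20:]  1  'b'
  17  s[20:],s[7:]  3  'bba'
  18  s[7:],s[1:]  3  'bba'
  19  s[1:],s[19:]  2  'bb'
  20  s[19:],s[6:]  4  'bbba'
  21  s[6:],s[0:]  4  'bbba'
  22  s[0:],s[18:]  3  'bbb'

[0, 1, 3, 1, 3, 5, 4, 2, 4, 0, 2, 4, 2, 4, 5, 3, 1, 3, 3, 2, 4, 4, 3]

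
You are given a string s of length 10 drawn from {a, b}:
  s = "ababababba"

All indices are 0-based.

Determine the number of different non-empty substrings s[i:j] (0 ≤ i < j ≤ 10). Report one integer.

rank | idx | suffix
   0 |   9 | a
   1 |   0 | ababababba
   2 |   2 | abababba
   3 |   4 | ababba
   4 |   6 | abba
   5 |   8 | ba
   6 |   1 | babababba
   7 |   3 | bababba
   8 |   5 | babba
   9 |   7 | bba

SA = [9, 0, 2, 4, 6, 8, 1, 3, 5, 7]
rank  pair      lcp
   1  s[9:],s[0:]  1  'a'
   2  s[0:],s[2:]  6  'ababab'
   3  s[2:],s[4:]  4  'abab'
   4  s[4:],s[6:]  2  'ab'
   5  s[6:],s[8:]  0  ''
   6  s[8:],s[1:]  2  'ba'
   7  s[1:],s[3:]  5  'babab'
   8  s[3:],s[5:]  3  'bab'
   9  s[5:],s[7:]  1  'b'

n(n+1)/2 = 10·11/2 = 55
Σ LCP = 0 + 1 + 6 + 4 + 2 + 0 + 2 + 5 + 3 + 1 = 24
distinct = 55 − 24 = 31

31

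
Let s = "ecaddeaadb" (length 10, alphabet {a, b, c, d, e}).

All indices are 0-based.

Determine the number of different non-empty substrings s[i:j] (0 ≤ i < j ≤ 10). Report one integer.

rank→(start, suffix):
  0 → (6, 'aadb')
  1 → (7, 'adb')
  2 → (2, 'addeaadb')
  3 → (9, 'b')
  4 → (1, 'caddeaadb')
  5 → (8, 'db')
  6 → (3, 'ddeaadb')
  7 → (4, 'deaadb')
  8 → (5, 'eaadb')
  9 → (0, 'ecaddeaadb')

SA = [6, 7, 2, 9, 1, 8, 3, 4, 5, 0]
i: (SA[i-1],SA[i]) lcp shared
  1: (6,7) 1 'a'
  2: (7,2) 2 'ad'
  3: (2,9) 0 ''
  4: (9,1) 0 ''
  5: (1,8) 0 ''
  6: (8,3) 1 'd'
  7: (3,4) 1 'd'
  8: (4,5) 0 ''
  9: (5,0) 1 'e'

n(n+1)/2 = 10·11/2 = 55
Σ LCP = 0 + 1 + 2 + 0 + 0 + 0 + 1 + 1 + 0 + 1 = 6
distinct = 55 − 6 = 49

49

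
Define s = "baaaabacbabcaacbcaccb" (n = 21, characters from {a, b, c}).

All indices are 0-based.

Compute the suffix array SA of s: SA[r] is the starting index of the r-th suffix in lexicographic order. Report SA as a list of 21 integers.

[1, 2, 3, 12, 4, 9, 6, 13, 17, 20, 0, 8, 5, 10, 15, 11, 16, 19, 7, 14, 18]

rank | idx | suffix
   0 |   1 | aaaabacbabcaacbcaccb
   1 |   2 | aaabacbabcaacbcaccb
   2 |   3 | aabacbabcaacbcaccb
   3 |  12 | aacbcaccb
   4 |   4 | abacbabcaacbcaccb
   5 |   9 | abcaacbcaccb
   6 |   6 | acbabcaacbcaccb
   7 |  13 | acbcaccb
   8 |  17 | accb
   9 |  20 | b
  10 |   0 | baaaabacbabcaacbcaccb
  11 |   8 | babcaacbcaccb
  12 |   5 | bacbabcaacbcaccb
  13 |  10 | bcaacbcaccb
  14 |  15 | bcaccb
  15 |  11 | caacbcaccb
  16 |  16 | caccb
  17 |  19 | cb
  18 |   7 | cbabcaacbcaccb
  19 |  14 | cbcaccb
  20 |  18 | ccb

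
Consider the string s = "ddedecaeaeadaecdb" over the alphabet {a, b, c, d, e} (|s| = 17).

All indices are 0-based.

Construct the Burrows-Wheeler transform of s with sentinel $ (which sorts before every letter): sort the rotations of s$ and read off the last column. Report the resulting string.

rank  rotation            last
    0  $ddedecaeaeadaecdb  b
    1  adaecdb$ddedecaeae  e
    2  aeadaecdb$ddedecae  e
    3  aeaeadaecdb$ddedec  c
    4  aecdb$ddedecaeaead  d
    5  b$ddedecaeaeadaecd  d
    6  caeaeadaecdb$ddede  e
    7  cdb$ddedecaeaeadae  e
    8  daecdb$ddedecaeaea  a
    9  db$ddedecaeaeadaec  c
   10  ddedecaeaeadaecdb$  $
   11  decaeaeadaecdb$dde  e
   12  dedecaeaeadaecdb$d  d
   13  eadaecdb$ddedecaea  a
   14  eaeadaecdb$ddedeca  a
   15  ecaeaeadaecdb$dded  d
   16  ecdb$ddedecaeaeada  a
   17  edecaeaeadaecdb$dd  d

beecddeeac$edaadad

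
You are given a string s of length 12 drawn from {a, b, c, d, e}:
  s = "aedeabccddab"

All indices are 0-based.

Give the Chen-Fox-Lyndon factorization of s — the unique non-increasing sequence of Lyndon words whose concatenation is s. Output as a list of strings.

["aede", "abccdd", "ab"]

emit factor 1: 'aede' (i=0, period=4)
emit factor 2: 'abccdd' (i=4, period=6)
emit factor 3: 'ab' (i=10, period=2)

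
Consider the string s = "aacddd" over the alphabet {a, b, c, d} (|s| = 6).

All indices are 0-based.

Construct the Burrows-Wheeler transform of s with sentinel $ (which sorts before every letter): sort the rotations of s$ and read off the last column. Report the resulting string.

rank  rotation last
    0  $aacddd  d
    1  aacddd$  $
    2  acddd$a  a
    3  cddd$aa  a
    4  d$aacdd  d
    5  dd$aacd  d
    6  ddd$aac  c

d$aaddc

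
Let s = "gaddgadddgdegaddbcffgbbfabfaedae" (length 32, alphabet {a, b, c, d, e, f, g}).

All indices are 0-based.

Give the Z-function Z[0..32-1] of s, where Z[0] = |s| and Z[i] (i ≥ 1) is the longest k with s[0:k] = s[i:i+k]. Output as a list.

[32, 0, 0, 0, 4, 0, 0, 0, 0, 1, 0, 0, 4, 0, 0, 0, 0, 0, 0, 0, 1, 0, 0, 0, 0, 0, 0, 0, 0, 0, 0, 0]

Z[0]=32
i=1: i≥r, start 0; Z[1]=0
i=2: i≥r, start 0; Z[2]=0
i=3: i≥r, start 0; Z[3]=0
i=4: i≥r, start 0; Z[4]=4 extend→box=[4,8)
i=5: min(r-i=3, Z[1]=0)=0; Z[5]=0
i=6: min(r-i=2, Z[2]=0)=0; Z[6]=0
i=7: min(r-i=1, Z[3]=0)=0; Z[7]=0
i=8: i≥r, start 0; Z[8]=0
i=9: i≥r, start 0; Z[9]=1 extend→box=[9,10)
i=10: i≥r, start 0; Z[10]=0
i=11: i≥r, start 0; Z[11]=0
i=12: i≥r, start 0; Z[12]=4 extend→box=[12,16)
i=13: min(r-i=3, Z[1]=0)=0; Z[13]=0
i=14: min(r-i=2, Z[2]=0)=0; Z[14]=0
i=15: min(r-i=1, Z[3]=0)=0; Z[15]=0
i=16: i≥r, start 0; Z[16]=0
i=17: i≥r, start 0; Z[17]=0
i=18: i≥r, start 0; Z[18]=0
i=19: i≥r, start 0; Z[19]=0
i=20: i≥r, start 0; Z[20]=1 extend→box=[20,21)
i=21: i≥r, start 0; Z[21]=0
i=22: i≥r, start 0; Z[22]=0
i=23: i≥r, start 0; Z[23]=0
i=24: i≥r, start 0; Z[24]=0
i=25: i≥r, start 0; Z[25]=0
i=26: i≥r, start 0; Z[26]=0
i=27: i≥r, start 0; Z[27]=0
i=28: i≥r, start 0; Z[28]=0
i=29: i≥r, start 0; Z[29]=0
i=30: i≥r, start 0; Z[30]=0
i=31: i≥r, start 0; Z[31]=0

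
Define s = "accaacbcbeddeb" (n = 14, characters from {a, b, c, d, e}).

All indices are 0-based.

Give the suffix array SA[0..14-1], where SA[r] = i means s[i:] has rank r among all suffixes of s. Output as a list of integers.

[3, 4, 0, 13, 6, 8, 2, 5, 7, 1, 10, 11, 12, 9]

sorted suffixes:
  #0 SA[0]=3  'aacbcbeddeb'
  #1 SA[1]=4  'acbcbeddeb'
  #2 SA[2]=0  'accaacbcbeddeb'
  #3 SA[3]=13  'b'
  #4 SA[4]=6  'bcbeddeb'
  #5 SA[5]=8  'beddeb'
  #6 SA[6]=2  'caacbcbeddeb'
  #7 SA[7]=5  'cbcbeddeb'
  #8 SA[8]=7  'cbeddeb'
  #9 SA[9]=1  'ccaacbcbeddeb'
  #10 SA[10]=10  'ddeb'
  #11 SA[11]=11  'deb'
  #12 SA[12]=12  'eb'
  #13 SA[13]=9  'eddeb'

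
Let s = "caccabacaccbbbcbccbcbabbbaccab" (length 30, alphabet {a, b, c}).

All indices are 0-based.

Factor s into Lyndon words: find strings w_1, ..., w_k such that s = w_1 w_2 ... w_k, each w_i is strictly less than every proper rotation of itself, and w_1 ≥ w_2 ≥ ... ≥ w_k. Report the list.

emit factor 1: 'c' (i=0, period=1)
emit factor 2: 'acc' (i=1, period=3)
emit factor 3: 'abacaccbbbcbccbcbabbbacc' (i=4, period=24)
emit factor 4: 'ab' (i=28, period=2)

["c", "acc", "abacaccbbbcbccbcbabbbacc", "ab"]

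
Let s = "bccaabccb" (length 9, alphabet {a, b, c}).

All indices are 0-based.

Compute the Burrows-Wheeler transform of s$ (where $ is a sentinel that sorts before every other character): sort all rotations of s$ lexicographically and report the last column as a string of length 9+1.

rank  rotation    last
    0  $bccaabccb  b
    1  aabccb$bcc  c
    2  abccb$bcca  a
    3  b$bccaabcc  c
    4  bccaabccb$  $
    5  bccb$bccaa  a
    6  caabccb$bc  c
    7  cb$bccaabc  c
    8  ccaabccb$b  b
    9  ccb$bccaab  b

bcac$accbb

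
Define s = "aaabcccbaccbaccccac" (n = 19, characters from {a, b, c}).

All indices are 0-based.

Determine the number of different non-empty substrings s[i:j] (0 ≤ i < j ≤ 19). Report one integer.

152

rank | idx | suffix
   0 |   0 | aaabcccbaccbaccccac
   1 |   1 | aabcccbaccbaccccac
   2 |   2 | abcccbaccbaccccac
   3 |  17 | ac
   4 |   8 | accbaccccac
   5 |  12 | accccac
   6 |   7 | baccbaccccac
   7 |  11 | baccccac
   8 |   3 | bcccbaccbaccccac
   9 |  18 | c
  10 |  16 | cac
  11 |   6 | cbaccbaccccac
  12 |  10 | cbaccccac
  13 |  15 | ccac
  14 |   5 | ccbaccbaccccac
  15 |   9 | ccbaccccac
  16 |  14 | cccac
  17 |   4 | cccbaccbaccccac
  18 |  13 | ccccac

SA = [0, 1, 2, 17, 8, 12, 7, 11, 3, 18, 16, 6, 10, 15, 5, 9, 14, 4, 13]
rank  pair      lcp
   1  s[0:],s[1:]  2  'aa'
   2  s[1:],s[2:]  1  'a'
   3  s[2:],s[17:]  1  'a'
   4  s[17:],s[8:]  2  'ac'
   5  s[8:],s[12:]  3  'acc'
   6  s[12:],s[7:]  0  ''
   7  s[7:],s[11:]  4  'bacc'
   8  s[11:],s[3:]  1  'b'
   9  s[3:],s[18:]  0  ''
  10  s[18:],s[16:]  1  'c'
  11  s[16:],s[6:]  1  'c'
  12  s[6:],s[10:]  5  'cbacc'
  13  s[10:],s[15:]  1  'c'
  14  s[15:],s[5:]  2  'cc'
  15  s[5:],s[9:]  6  'ccbacc'
  16  s[9:],s[14:]  2  'cc'
  17  s[14:],s[4:]  3  'ccc'
  18  s[4:],s[13:]  3  'ccc'

n(n+1)/2 = 19·20/2 = 190
Σ LCP = 0 + 2 + 1 + 1 + 2 + 3 + 0 + 4 + 1 + 0 + 1 + 1 + 5 + 1 + 2 + 6 + 2 + 3 + 3 = 38
distinct = 190 − 38 = 152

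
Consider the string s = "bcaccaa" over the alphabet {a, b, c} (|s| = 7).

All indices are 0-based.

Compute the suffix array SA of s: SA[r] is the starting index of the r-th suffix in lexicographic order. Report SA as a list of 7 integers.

[6, 5, 2, 0, 4, 1, 3]

sorted suffixes:
  #0 SA[0]=6  'a'
  #1 SA[1]=5  'aa'
  #2 SA[2]=2  'accaa'
  #3 SA[3]=0  'bcaccaa'
  #4 SA[4]=4  'caa'
  #5 SA[5]=1  'caccaa'
  #6 SA[6]=3  'ccaa'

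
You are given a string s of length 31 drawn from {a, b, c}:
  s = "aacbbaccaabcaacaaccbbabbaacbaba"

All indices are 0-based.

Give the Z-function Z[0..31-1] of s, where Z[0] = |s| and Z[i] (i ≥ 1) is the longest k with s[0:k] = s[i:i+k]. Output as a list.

Z[0]=31
i=1: i≥r, start 0; Z[1]=1 extend→box=[1,2)
i=2: i≥r, start 0; Z[2]=0
i=3: i≥r, start 0; Z[3]=0
i=4: i≥r, start 0; Z[4]=0
i=5: i≥r, start 0; Z[5]=1 extend→box=[5,6)
i=6: i≥r, start 0; Z[6]=0
i=7: i≥r, start 0; Z[7]=0
i=8: i≥r, start 0; Z[8]=2 extend→box=[8,10)
i=9: min(r-i=1, Z[1]=1)=1; Z[9]=1
i=10: i≥r, start 0; Z[10]=0
i=11: i≥r, start 0; Z[11]=0
i=12: i≥r, start 0; Z[12]=3 extend→box=[12,15)
i=13: min(r-i=2, Z[1]=1)=1; Z[13]=1
i=14: min(r-i=1, Z[2]=0)=0; Z[14]=0
i=15: i≥r, start 0; Z[15]=3 extend→box=[15,18)
i=16: min(r-i=2, Z[1]=1)=1; Z[16]=1
i=17: min(r-i=1, Z[2]=0)=0; Z[17]=0
i=18: i≥r, start 0; Z[18]=0
i=19: i≥r, start 0; Z[19]=0
i=20: i≥r, start 0; Z[20]=0
i=21: i≥r, start 0; Z[21]=1 extend→box=[21,22)
i=22: i≥r, start 0; Z[22]=0
i=23: i≥r, start 0; Z[23]=0
i=24: i≥r, start 0; Z[24]=4 extend→box=[24,28)
i=25: min(r-i=3, Z[1]=1)=1; Z[25]=1
i=26: min(r-i=2, Z[2]=0)=0; Z[26]=0
i=27: min(r-i=1, Z[3]=0)=0; Z[27]=0
i=28: i≥r, start 0; Z[28]=1 extend→box=[28,29)
i=29: i≥r, start 0; Z[29]=0
i=30: i≥r, start 0; Z[30]=1 extend→box=[30,31)

[31, 1, 0, 0, 0, 1, 0, 0, 2, 1, 0, 0, 3, 1, 0, 3, 1, 0, 0, 0, 0, 1, 0, 0, 4, 1, 0, 0, 1, 0, 1]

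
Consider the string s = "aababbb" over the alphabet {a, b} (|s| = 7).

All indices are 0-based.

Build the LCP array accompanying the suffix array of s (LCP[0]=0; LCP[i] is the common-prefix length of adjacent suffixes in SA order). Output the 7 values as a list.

[0, 1, 2, 0, 1, 1, 2]

sorted suffixes:
  #0 SA[0]=0  'aababbb'
  #1 SA[1]=1  'ababbb'
  #2 SA[2]=3  'abbb'
  #3 SA[3]=6  'b'
  #4 SA[4]=2  'babbb'
  #5 SA[5]=5  'bb'
  #6 SA[6]=4  'bbb'

SA = [0, 1, 3, 6, 2, 5, 4]
rank  pair      lcp
   1  s[0:],s[1:]  1  'a'
   2  s[1:],s[3:]  2  'ab'
   3  s[3:],s[6:]  0  ''
   4  s[6:],s[2:]  1  'b'
   5  s[2:],s[5:]  1  'b'
   6  s[5:],s[4:]  2  'bb'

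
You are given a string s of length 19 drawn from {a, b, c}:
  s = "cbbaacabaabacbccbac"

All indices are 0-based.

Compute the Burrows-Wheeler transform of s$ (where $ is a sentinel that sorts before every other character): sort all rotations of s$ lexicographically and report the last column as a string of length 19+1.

cbbcabababcaccaac$ab

rank  rotation              last
    0  $cbbaacabaabacbccbac  c
    1  aabacbccbac$cbbaacab  b
    2  aacabaabacbccbac$cbb  b
    3  abaabacbccbac$cbbaac  c
    4  abacbccbac$cbbaacaba  a
    5  ac$cbbaacabaabacbccb  b
    6  acabaabacbccbac$cbba  a
    7  acbccbac$cbbaacabaab  b
    8  baabacbccbac$cbbaaca  a
    9  baacabaabacbccbac$cb  b
   10  bac$cbbaacabaabacbcc  c
   11  bacbccbac$cbbaacabaa  a
   12  bbaacabaabacbccbac$c  c
   13  bccbac$cbbaacabaabac  c
   14  c$cbbaacabaabacbccba  a
   15  cabaabacbccbac$cbbaa  a
   16  cbac$cbbaacabaabacbc  c
   17  cbbaacabaabacbccbac$  $
   18  cbccbac$cbbaacabaaba  a
   19  ccbac$cbbaacabaabacb  b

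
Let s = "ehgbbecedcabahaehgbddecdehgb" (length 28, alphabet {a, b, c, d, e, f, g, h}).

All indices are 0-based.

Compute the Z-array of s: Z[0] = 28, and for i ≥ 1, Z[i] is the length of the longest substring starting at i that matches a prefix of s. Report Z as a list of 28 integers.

Z[0]=28
i=1: fresh scan; Z[1]=0
i=2: fresh scan; Z[2]=0
i=3: fresh scan; Z[3]=0
i=4: fresh scan; Z[4]=0
i=5: fresh scan; Z[5]=1 extend→box=[5,6)
i=6: fresh scan; Z[6]=0
i=7: fresh scan; Z[7]=1 extend→box=[7,8)
i=8: fresh scan; Z[8]=0
i=9: fresh scan; Z[9]=0
i=10: fresh scan; Z[10]=0
i=11: fresh scan; Z[11]=0
i=12: fresh scan; Z[12]=0
i=13: fresh scan; Z[13]=0
i=14: fresh scan; Z[14]=0
i=15: fresh scan; Z[15]=4 extend→box=[15,19)
i=16: min(r-i=3, Z[1]=0)=0; Z[16]=0
i=17: min(r-i=2, Z[2]=0)=0; Z[17]=0
i=18: min(r-i=1, Z[3]=0)=0; Z[18]=0
i=19: fresh scan; Z[19]=0
i=20: fresh scan; Z[20]=0
i=21: fresh scan; Z[21]=1 extend→box=[21,22)
i=22: fresh scan; Z[22]=0
i=23: fresh scan; Z[23]=0
i=24: fresh scan; Z[24]=4 extend→box=[24,28)
i=25: min(r-i=3, Z[1]=0)=0; Z[25]=0
i=26: min(r-i=2, Z[2]=0)=0; Z[26]=0
i=27: min(r-i=1, Z[3]=0)=0; Z[27]=0

[28, 0, 0, 0, 0, 1, 0, 1, 0, 0, 0, 0, 0, 0, 0, 4, 0, 0, 0, 0, 0, 1, 0, 0, 4, 0, 0, 0]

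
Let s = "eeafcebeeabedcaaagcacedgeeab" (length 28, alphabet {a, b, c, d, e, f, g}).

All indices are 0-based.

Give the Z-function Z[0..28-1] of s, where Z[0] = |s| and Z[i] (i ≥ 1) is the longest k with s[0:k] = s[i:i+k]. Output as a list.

[28, 1, 0, 0, 0, 1, 0, 3, 1, 0, 0, 1, 0, 0, 0, 0, 0, 0, 0, 0, 0, 1, 0, 0, 3, 1, 0, 0]

Z[0]=28
i=1: outside box; Z[1]=1 scan→box=[1,2)
i=2: outside box; Z[2]=0
i=3: outside box; Z[3]=0
i=4: outside box; Z[4]=0
i=5: outside box; Z[5]=1 scan→box=[5,6)
i=6: outside box; Z[6]=0
i=7: outside box; Z[7]=3 scan→box=[7,10)
i=8: min(r-i=2, Z[1]=1)=1; Z[8]=1
i=9: min(r-i=1, Z[2]=0)=0; Z[9]=0
i=10: outside box; Z[10]=0
i=11: outside box; Z[11]=1 scan→box=[11,12)
i=12: outside box; Z[12]=0
i=13: outside box; Z[13]=0
i=14: outside box; Z[14]=0
i=15: outside box; Z[15]=0
i=16: outside box; Z[16]=0
i=17: outside box; Z[17]=0
i=18: outside box; Z[18]=0
i=19: outside box; Z[19]=0
i=20: outside box; Z[20]=0
i=21: outside box; Z[21]=1 scan→box=[21,22)
i=22: outside box; Z[22]=0
i=23: outside box; Z[23]=0
i=24: outside box; Z[24]=3 scan→box=[24,27)
i=25: min(r-i=2, Z[1]=1)=1; Z[25]=1
i=26: min(r-i=1, Z[2]=0)=0; Z[26]=0
i=27: outside box; Z[27]=0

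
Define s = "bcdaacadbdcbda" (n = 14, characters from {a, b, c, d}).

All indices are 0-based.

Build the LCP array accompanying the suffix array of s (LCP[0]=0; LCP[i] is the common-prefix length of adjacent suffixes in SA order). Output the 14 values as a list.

[0, 1, 1, 1, 0, 1, 2, 0, 1, 1, 0, 2, 1, 1]

rank | idx | suffix
   0 |  13 | a
   1 |   3 | aacadbdcbda
   2 |   4 | acadbdcbda
   3 |   6 | adbdcbda
   4 |   0 | bcdaacadbdcbda
   5 |  11 | bda
   6 |   8 | bdcbda
   7 |   5 | cadbdcbda
   8 |  10 | cbda
   9 |   1 | cdaacadbdcbda
  10 |  12 | da
  11 |   2 | daacadbdcbda
  12 |   7 | dbdcbda
  13 |   9 | dcbda

SA = [13, 3, 4, 6, 0, 11, 8, 5, 10, 1, 12, 2, 7, 9]
[i] adj suffixes → lcp
  [1] 13/3 → 1 ('a')
  [2] 3/4 → 1 ('a')
  [3] 4/6 → 1 ('a')
  [4] 6/0 → 0 ('')
  [5] 0/11 → 1 ('b')
  [6] 11/8 → 2 ('bd')
  [7] 8/5 → 0 ('')
  [8] 5/10 → 1 ('c')
  [9] 10/1 → 1 ('c')
  [10] 1/12 → 0 ('')
  [11] 12/2 → 2 ('da')
  [12] 2/7 → 1 ('d')
  [13] 7/9 → 1 ('d')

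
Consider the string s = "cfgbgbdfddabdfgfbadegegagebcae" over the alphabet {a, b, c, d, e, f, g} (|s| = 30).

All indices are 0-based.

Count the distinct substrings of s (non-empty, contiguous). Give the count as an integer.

rank→(start, suffix):
  0 → (10, 'abdfgfbadegegagebcae')
  1 → (17, 'adegegagebcae')
  2 → (28, 'ae')
  3 → (23, 'agebcae')
  4 → (16, 'badegegagebcae')
  5 → (26, 'bcae')
  6 → (5, 'bdfddabdfgfbadegegagebcae')
  7 → (11, 'bdfgfbadegegagebcae')
  8 → (3, 'bgbdfddabdfgfbadegegagebcae')
  9 → (27, 'cae')
  10 → (0, 'cfgbgbdfddabdfgfbadegegagebcae')
  11 → (9, 'dabdfgfbadegegagebcae')
  12 → (8, 'ddabdfgfbadegegagebcae')
  13 → (18, 'degegagebcae')
  14 → (6, 'dfddabdfgfbadegegagebcae')
  15 → (12, 'dfgfbadegegagebcae')
  16 → (29, 'e')
  17 → (25, 'ebcae')
  18 → (21, 'egagebcae')
  19 → (19, 'egegagebcae')
  20 → (15, 'fbadegegagebcae')
  21 → (7, 'fddabdfgfbadegegagebcae')
  22 → (1, 'fgbgbdfddabdfgfbadegegagebcae')
  23 → (13, 'fgfbadegegagebcae')
  24 → (22, 'gagebcae')
  25 → (4, 'gbdfddabdfgfbadegegagebcae')
  26 → (2, 'gbgbdfddabdfgfbadegegagebcae')
  27 → (24, 'gebcae')
  28 → (20, 'gegagebcae')
  29 → (14, 'gfbadegegagebcae')

SA = [10, 17, 28, 23, 16, 26, 5, 11, 3, 27, 0, 9, 8, 18, 6, 12, 29, 25, 21, 19, 15, 7, 1, 13, 22, 4, 2, 24, 20, 14]
[i] adj suffixes → lcp
  [1] 10/17 → 1 ('a')
  [2] 17/28 → 1 ('a')
  [3] 28/23 → 1 ('a')
  [4] 23/16 → 0 ('')
  [5] 16/26 → 1 ('b')
  [6] 26/5 → 1 ('b')
  [7] 5/11 → 3 ('bdf')
  [8] 11/3 → 1 ('b')
  [9] 3/27 → 0 ('')
  [10] 27/0 → 1 ('c')
  [11] 0/9 → 0 ('')
  [12] 9/8 → 1 ('d')
  [13] 8/18 → 1 ('d')
  [14] 18/6 → 1 ('d')
  [15] 6/12 → 2 ('df')
  [16] 12/29 → 0 ('')
  [17] 29/25 → 1 ('e')
  [18] 25/21 → 1 ('e')
  [19] 21/19 → 2 ('eg')
  [20] 19/15 → 0 ('')
  [21] 15/7 → 1 ('f')
  [22] 7/1 → 1 ('f')
  [23] 1/13 → 2 ('fg')
  [24] 13/22 → 0 ('')
  [25] 22/4 → 1 ('g')
  [26] 4/2 → 2 ('gb')
  [27] 2/24 → 1 ('g')
  [28] 24/20 → 2 ('ge')
  [29] 20/14 → 1 ('g')

n(n+1)/2 = 30·31/2 = 465
Σ LCP = 0 + 1 + 1 + 1 + 0 + 1 + 1 + 3 + 1 + 0 + 1 + 0 + 1 + 1 + 1 + 2 + 0 + 1 + 1 + 2 + 0 + 1 + 1 + 2 + 0 + 1 + 2 + 1 + 2 + 1 = 30
distinct = 465 − 30 = 435

435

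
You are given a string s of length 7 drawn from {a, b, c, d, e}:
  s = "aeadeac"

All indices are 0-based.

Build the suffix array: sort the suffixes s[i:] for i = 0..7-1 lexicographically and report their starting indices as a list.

[5, 2, 0, 6, 3, 4, 1]

sorted suffixes:
  #0 SA[0]=5  'ac'
  #1 SA[1]=2  'adeac'
  #2 SA[2]=0  'aeadeac'
  #3 SA[3]=6  'c'
  #4 SA[4]=3  'deac'
  #5 SA[5]=4  'eac'
  #6 SA[6]=1  'eadeac'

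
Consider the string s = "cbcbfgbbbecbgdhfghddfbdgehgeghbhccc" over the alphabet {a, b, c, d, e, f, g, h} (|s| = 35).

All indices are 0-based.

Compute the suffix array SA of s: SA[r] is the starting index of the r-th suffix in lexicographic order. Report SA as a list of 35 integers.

sorted suffixes:
  #0 SA[0]=6  'bbbecbgdhfghddfbdgehgeghbhccc'
  #1 SA[1]=7  'bbecbgdhfghddfbdgehgeghbhccc'
  #2 SA[2]=1  'bcbfgbbbecbgdhfghddfbdgehgeghbhccc'
  #3 SA[3]=21  'bdgehgeghbhccc'
  #4 SA[4]=8  'becbgdhfghddfbdgehgeghbhccc'
  #5 SA[5]=3  'bfgbbbecbgdhfghddfbdgehgeghbhccc'
  #6 SA[6]=11  'bgdhfghddfbdgehgeghbhccc'
  #7 SA[7]=30  'bhccc'
  #8 SA[8]=34  'c'
  #9 SA[9]=0  'cbcbfgbbbecbgdhfghddfbdgehgeghbhccc'
  #10 SA[10]=2  'cbfgbbbecbgdhfghddfbdgehgeghbhccc'
  #11 SA[11]=10  'cbgdhfghddfbdgehgeghbhccc'
  #12 SA[12]=33  'cc'
  #13 SA[13]=32  'ccc'
  #14 SA[14]=18  'ddfbdgehgeghbhccc'
  #15 SA[15]=19  'dfbdgehgeghbhccc'
  #16 SA[16]=22  'dgehgeghbhccc'
  #17 SA[17]=13  'dhfghddfbdgehgeghbhccc'
  #18 SA[18]=9  'ecbgdhfghddfbdgehgeghbhccc'
  #19 SA[19]=27  'eghbhccc'
  #20 SA[20]=24  'ehgeghbhccc'
  #21 SA[21]=20  'fbdgehgeghbhccc'
  #22 SA[22]=4  'fgbbbecbgdhfghddfbdgehgeghbhccc'
  #23 SA[23]=15  'fghddfbdgehgeghbhccc'
  #24 SA[24]=5  'gbbbecbgdhfghddfbdgehgeghbhccc'
  #25 SA[25]=12  'gdhfghddfbdgehgeghbhccc'
  #26 SA[26]=26  'geghbhccc'
  #27 SA[27]=23  'gehgeghbhccc'
  #28 SA[28]=28  'ghbhccc'
  #29 SA[29]=16  'ghddfbdgehgeghbhccc'
  #30 SA[30]=29  'hbhccc'
  #31 SA[31]=31  'hccc'
  #32 SA[32]=17  'hddfbdgehgeghbhccc'
  #33 SA[33]=14  'hfghddfbdgehgeghbhccc'
  #34 SA[34]=25  'hgeghbhccc'

[6, 7, 1, 21, 8, 3, 11, 30, 34, 0, 2, 10, 33, 32, 18, 19, 22, 13, 9, 27, 24, 20, 4, 15, 5, 12, 26, 23, 28, 16, 29, 31, 17, 14, 25]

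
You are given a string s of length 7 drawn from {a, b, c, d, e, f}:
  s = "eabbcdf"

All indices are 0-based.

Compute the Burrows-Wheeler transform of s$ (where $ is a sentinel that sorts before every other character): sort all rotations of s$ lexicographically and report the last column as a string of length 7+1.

feabbc$d

rank  rotation  last
    0  $eabbcdf  f
    1  abbcdf$e  e
    2  bbcdf$ea  a
    3  bcdf$eab  b
    4  cdf$eabb  b
    5  df$eabbc  c
    6  eabbcdf$  $
    7  f$eabbcd  d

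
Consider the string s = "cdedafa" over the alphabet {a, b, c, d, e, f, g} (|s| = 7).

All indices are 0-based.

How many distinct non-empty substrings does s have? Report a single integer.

rank | idx | suffix
   0 |   6 | a
   1 |   4 | afa
   2 |   0 | cdedafa
   3 |   3 | dafa
   4 |   1 | dedafa
   5 |   2 | edafa
   6 |   5 | fa

SA = [6, 4, 0, 3, 1, 2, 5]
rank  pair      lcp
   1  s[6:],s[4:]  1  'a'
   2  s[4:],s[0:]  0  ''
   3  s[0:],s[3:]  0  ''
   4  s[3:],s[1:]  1  'd'
   5  s[1:],s[2:]  0  ''
   6  s[2:],s[5:]  0  ''

n(n+1)/2 = 7·8/2 = 28
Σ LCP = 0 + 1 + 0 + 0 + 1 + 0 + 0 = 2
distinct = 28 − 2 = 26

26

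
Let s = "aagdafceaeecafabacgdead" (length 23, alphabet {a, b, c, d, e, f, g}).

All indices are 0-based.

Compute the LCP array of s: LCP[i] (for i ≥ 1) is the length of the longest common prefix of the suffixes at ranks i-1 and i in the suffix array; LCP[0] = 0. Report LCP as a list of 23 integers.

[0, 1, 1, 1, 1, 1, 2, 1, 0, 0, 1, 1, 0, 1, 1, 0, 2, 1, 1, 0, 1, 0, 2]

rank | idx | suffix
   0 |   0 | aagdafceaeecafabacgdead
   1 |  14 | abacgdead
   2 |  16 | acgdead
   3 |  21 | ad
   4 |   8 | aeecafabacgdead
   5 |  12 | afabacgdead
   6 |   4 | afceaeecafabacgdead
   7 |   1 | agdafceaeecafabacgdead
   8 |  15 | bacgdead
   9 |  11 | cafabacgdead
  10 |   6 | ceaeecafabacgdead
  11 |  17 | cgdead
  12 |  22 | d
  13 |   3 | dafceaeecafabacgdead
  14 |  19 | dead
  15 |  20 | ead
  16 |   7 | eaeecafabacgdead
  17 |  10 | ecafabacgdead
  18 |   9 | eecafabacgdead
  19 |  13 | fabacgdead
  20 |   5 | fceaeecafabacgdead
  21 |   2 | gdafceaeecafabacgdead
  22 |  18 | gdead

SA = [0, 14, 16, 21, 8, 12, 4, 1, 15, 11, 6, 17, 22, 3, 19, 20, 7, 10, 9, 13, 5, 2, 18]
i: (SA[i-1],SA[i]) lcp shared
  1: (0,14) 1 'a'
  2: (14,16) 1 'a'
  3: (16,21) 1 'a'
  4: (21,8) 1 'a'
  5: (8,12) 1 'a'
  6: (12,4) 2 'af'
  7: (4,1) 1 'a'
  8: (1,15) 0 ''
  9: (15,11) 0 ''
  10: (11,6) 1 'c'
  11: (6,17) 1 'c'
  12: (17,22) 0 ''
  13: (22,3) 1 'd'
  14: (3,19) 1 'd'
  15: (19,20) 0 ''
  16: (20,7) 2 'ea'
  17: (7,10) 1 'e'
  18: (10,9) 1 'e'
  19: (9,13) 0 ''
  20: (13,5) 1 'f'
  21: (5,2) 0 ''
  22: (2,18) 2 'gd'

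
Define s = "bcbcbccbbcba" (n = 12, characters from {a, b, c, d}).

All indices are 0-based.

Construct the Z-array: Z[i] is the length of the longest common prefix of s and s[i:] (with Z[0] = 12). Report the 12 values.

Z[0]=12
i=1: outside box; Z[1]=0
i=2: outside box; Z[2]=4 scan→box=[2,6)
i=3: min(r-i=3, Z[1]=0)=0; Z[3]=0
i=4: min(r-i=2, Z[2]=4)=2; Z[4]=2
i=5: min(r-i=1, Z[3]=0)=0; Z[5]=0
i=6: outside box; Z[6]=0
i=7: outside box; Z[7]=1 scan→box=[7,8)
i=8: outside box; Z[8]=3 scan→box=[8,11)
i=9: min(r-i=2, Z[1]=0)=0; Z[9]=0
i=10: min(r-i=1, Z[2]=4)=1; Z[10]=1
i=11: outside box; Z[11]=0

[12, 0, 4, 0, 2, 0, 0, 1, 3, 0, 1, 0]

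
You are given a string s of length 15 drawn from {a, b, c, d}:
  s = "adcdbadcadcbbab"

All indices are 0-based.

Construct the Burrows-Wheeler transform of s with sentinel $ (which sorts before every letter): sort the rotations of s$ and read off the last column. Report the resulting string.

rank  rotation          last
    0  $adcdbadcadcbbab  b
    1  ab$adcdbadcadcbb  b
    2  adcadcbbab$adcdb  b
    3  adcbbab$adcdbadc  c
    4  adcdbadcadcbbab$  $
    5  b$adcdbadcadcbba  a
    6  bab$adcdbadcadcb  b
    7  badcadcbbab$adcd  d
    8  bbab$adcdbadcadc  c
    9  cadcbbab$adcdbad  d
   10  cbbab$adcdbadcad  d
   11  cdbadcadcbbab$ad  d
   12  dbadcadcbbab$adc  c
   13  dcadcbbab$adcdba  a
   14  dcbbab$adcdbadca  a
   15  dcdbadcadcbbab$a  a

bbbc$abdcdddcaaa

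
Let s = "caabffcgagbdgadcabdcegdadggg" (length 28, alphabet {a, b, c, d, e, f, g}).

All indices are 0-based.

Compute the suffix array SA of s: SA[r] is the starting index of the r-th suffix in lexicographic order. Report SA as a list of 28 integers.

rank | idx | suffix
   0 |   1 | aabffcgagbdgadcabdcegdadggg
   1 |  16 | abdcegdadggg
   2 |   2 | abffcgagbdgadcabdcegdadggg
   3 |  13 | adcabdcegdadggg
   4 |  23 | adggg
   5 |   8 | agbdgadcabdcegdadggg
   6 |  17 | bdcegdadggg
   7 |  10 | bdgadcabdcegdadggg
   8 |   3 | bffcgagbdgadcabdcegdadggg
   9 |   0 | caabffcgagbdgadcabdcegdadggg
  10 |  15 | cabdcegdadggg
  11 |  19 | cegdadggg
  12 |   6 | cgagbdgadcabdcegdadggg
  13 |  22 | dadggg
  14 |  14 | dcabdcegdadggg
  15 |  18 | dcegdadggg
  16 |  11 | dgadcabdcegdadggg
  17 |  24 | dggg
  18 |  20 | egdadggg
  19 |   5 | fcgagbdgadcabdcegdadggg
  20 |   4 | ffcgagbdgadcabdcegdadggg
  21 |  27 | g
  22 |  12 | gadcabdcegdadggg
  23 |   7 | gagbdgadcabdcegdadggg
  24 |   9 | gbdgadcabdcegdadggg
  25 |  21 | gdadggg
  26 |  26 | gg
  27 |  25 | ggg

[1, 16, 2, 13, 23, 8, 17, 10, 3, 0, 15, 19, 6, 22, 14, 18, 11, 24, 20, 5, 4, 27, 12, 7, 9, 21, 26, 25]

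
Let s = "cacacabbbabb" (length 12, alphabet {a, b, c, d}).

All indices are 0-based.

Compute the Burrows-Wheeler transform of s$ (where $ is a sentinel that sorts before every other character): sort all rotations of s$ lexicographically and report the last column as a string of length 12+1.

rank  rotation       last
    0  $cacacabbbabb  b
    1  abb$cacacabbb  b
    2  abbbabb$cacac  c
    3  acabbbabb$cac  c
    4  acacabbbabb$c  c
    5  b$cacacabbbab  b
    6  babb$cacacabb  b
    7  bb$cacacabbba  a
    8  bbabb$cacacab  b
    9  bbbabb$cacaca  a
   10  cabbbabb$caca  a
   11  cacabbbabb$ca  a
   12  cacacabbbabb$  $

bbcccbbabaaa$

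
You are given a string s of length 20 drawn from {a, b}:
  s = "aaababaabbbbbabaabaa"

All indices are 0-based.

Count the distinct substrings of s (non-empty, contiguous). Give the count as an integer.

sorted suffixes:
  #0 SA[0]=19  'a'
  #1 SA[1]=18  'aa'
  #2 SA[2]=0  'aaababaabbbbbabaabaa'
  #3 SA[3]=15  'aabaa'
  #4 SA[4]=1  'aababaabbbbbabaabaa'
  #5 SA[5]=6  'aabbbbbabaabaa'
  #6 SA[6]=16  'abaa'
  #7 SA[7]=13  'abaabaa'
  #8 SA[8]=4  'abaabbbbbabaabaa'
  #9 SA[9]=2  'ababaabbbbbabaabaa'
  #10 SA[10]=7  'abbbbbabaabaa'
  #11 SA[11]=17  'baa'
  #12 SA[12]=14  'baabaa'
  #13 SA[13]=5  'baabbbbbabaabaa'
  #14 SA[14]=12  'babaabaa'
  #15 SA[15]=3  'babaabbbbbabaabaa'
  #16 SA[16]=11  'bbabaabaa'
  #17 SA[17]=10  'bbbabaabaa'
  #18 SA[18]=9  'bbbbabaabaa'
  #19 SA[19]=8  'bbbbbabaabaa'

SA = [19, 18, 0, 15, 1, 6, 16, 13, 4, 2, 7, 17, 14, 5, 12, 3, 11, 10, 9, 8]
rank  pair      lcp
   1  s[19:],s[18:]  1  'a'
   2  s[18:],s[0:]  2  'aa'
   3  s[0:],s[15:]  2  'aa'
   4  s[15:],s[1:]  4  'aaba'
   5  s[1:],s[6:]  3  'aab'
   6  s[6:],s[16:]  1  'a'
   7  s[16:],s[13:]  4  'abaa'
   8  s[13:],s[4:]  5  'abaab'
   9  s[4:],s[2:]  3  'aba'
  10  s[2:],s[7:]  2  'ab'
  11  s[7:],s[17:]  0  ''
  12  s[17:],s[14:]  3  'baa'
  13  s[14:],s[5:]  4  'baab'
  14  s[5:],s[12:]  2  'ba'
  15  s[12:],s[3:]  6  'babaab'
  16  s[3:],s[11:]  1  'b'
  17  s[11:],s[10:]  2  'bb'
  18  s[10:],s[9:]  3  'bbb'
  19  s[9:],s[8:]  4  'bbbb'

n(n+1)/2 = 20·21/2 = 210
Σ LCP = 0 + 1 + 2 + 2 + 4 + 3 + 1 + 4 + 5 + 3 + 2 + 0 + 3 + 4 + 2 + 6 + 1 + 2 + 3 + 4 = 52
distinct = 210 − 52 = 158

158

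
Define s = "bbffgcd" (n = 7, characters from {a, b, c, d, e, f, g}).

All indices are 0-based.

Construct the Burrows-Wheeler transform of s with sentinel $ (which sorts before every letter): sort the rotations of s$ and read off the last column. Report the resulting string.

rank  rotation  last
    0  $bbffgcd  d
    1  bbffgcd$  $
    2  bffgcd$b  b
    3  cd$bbffg  g
    4  d$bbffgc  c
    5  ffgcd$bb  b
    6  fgcd$bbf  f
    7  gcd$bbff  f

d$bgcbff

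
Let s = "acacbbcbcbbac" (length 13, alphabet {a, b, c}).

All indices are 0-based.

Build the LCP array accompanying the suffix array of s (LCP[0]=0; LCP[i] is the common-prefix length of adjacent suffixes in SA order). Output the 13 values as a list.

rank→(start, suffix):
  0 → (11, 'ac')
  1 → (0, 'acacbbcbcbbac')
  2 → (2, 'acbbcbcbbac')
  3 → (10, 'bac')
  4 → (9, 'bbac')
  5 → (4, 'bbcbcbbac')
  6 → (7, 'bcbbac')
  7 → (5, 'bcbcbbac')
  8 → (12, 'c')
  9 → (1, 'cacbbcbcbbac')
  10 → (8, 'cbbac')
  11 → (3, 'cbbcbcbbac')
  12 → (6, 'cbcbbac')

SA = [11, 0, 2, 10, 9, 4, 7, 5, 12, 1, 8, 3, 6]
rank  pair      lcp
   1  s[11:],s[0:]  2  'ac'
   2  s[0:],s[2:]  2  'ac'
   3  s[2:],s[10:]  0  ''
   4  s[10:],s[9:]  1  'b'
   5  s[9:],s[4:]  2  'bb'
   6  s[4:],s[7:]  1  'b'
   7  s[7:],s[5:]  3  'bcb'
   8  s[5:],s[12:]  0  ''
   9  s[12:],s[1:]  1  'c'
  10  s[1:],s[8:]  1  'c'
  11  s[8:],s[3:]  3  'cbb'
  12  s[3:],s[6:]  2  'cb'

[0, 2, 2, 0, 1, 2, 1, 3, 0, 1, 1, 3, 2]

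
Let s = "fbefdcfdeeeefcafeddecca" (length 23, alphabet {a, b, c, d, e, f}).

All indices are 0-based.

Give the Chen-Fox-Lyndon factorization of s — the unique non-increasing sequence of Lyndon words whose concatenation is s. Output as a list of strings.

emit factor 1: 'f' (i=0, period=1)
emit factor 2: 'befdcfdeeeefc' (i=1, period=13)
emit factor 3: 'afeddecc' (i=14, period=8)
emit factor 4: 'a' (i=22, period=1)

["f", "befdcfdeeeefc", "afeddecc", "a"]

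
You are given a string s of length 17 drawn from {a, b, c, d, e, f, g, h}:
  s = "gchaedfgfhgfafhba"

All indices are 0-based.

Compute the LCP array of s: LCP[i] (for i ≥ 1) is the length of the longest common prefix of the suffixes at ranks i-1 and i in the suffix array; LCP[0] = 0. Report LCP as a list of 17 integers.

[0, 1, 1, 0, 0, 0, 0, 0, 1, 1, 2, 0, 1, 2, 0, 1, 1]

rank→(start, suffix):
  0 → (16, 'a')
  1 → (3, 'aedfgfhgfafhba')
  2 → (12, 'afhba')
  3 → (15, 'ba')
  4 → (1, 'chaedfgfhgfafhba')
  5 → (5, 'dfgfhgfafhba')
  6 → (4, 'edfgfhgfafhba')
  7 → (11, 'fafhba')
  8 → (6, 'fgfhgfafhba')
  9 → (13, 'fhba')
  10 → (8, 'fhgfafhba')
  11 → (0, 'gchaedfgfhgfafhba')
  12 → (10, 'gfafhba')
  13 → (7, 'gfhgfafhba')
  14 → (2, 'haedfgfhgfafhba')
  15 → (14, 'hba')
  16 → (9, 'hgfafhba')

SA = [16, 3, 12, 15, 1, 5, 4, 11, 6, 13, 8, 0, 10, 7, 2, 14, 9]
i: (SA[i-1],SA[i]) lcp shared
  1: (16,3) 1 'a'
  2: (3,12) 1 'a'
  3: (12,15) 0 ''
  4: (15,1) 0 ''
  5: (1,5) 0 ''
  6: (5,4) 0 ''
  7: (4,11) 0 ''
  8: (11,6) 1 'f'
  9: (6,13) 1 'f'
  10: (13,8) 2 'fh'
  11: (8,0) 0 ''
  12: (0,10) 1 'g'
  13: (10,7) 2 'gf'
  14: (7,2) 0 ''
  15: (2,14) 1 'h'
  16: (14,9) 1 'h'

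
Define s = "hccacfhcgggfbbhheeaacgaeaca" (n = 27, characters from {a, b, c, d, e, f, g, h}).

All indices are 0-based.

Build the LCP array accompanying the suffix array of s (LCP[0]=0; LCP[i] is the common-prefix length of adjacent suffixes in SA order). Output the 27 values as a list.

rank→(start, suffix):
  0 → (26, 'a')
  1 → (18, 'aacgaeaca')
  2 → (24, 'aca')
  3 → (3, 'acfhcgggfbbhheeaacgaeaca')
  4 → (19, 'acgaeaca')
  5 → (22, 'aeaca')
  6 → (12, 'bbhheeaacgaeaca')
  7 → (13, 'bhheeaacgaeaca')
  8 → (25, 'ca')
  9 → (2, 'cacfhcgggfbbhheeaacgaeaca')
  10 → (1, 'ccacfhcgggfbbhheeaacgaeaca')
  11 → (4, 'cfhcgggfbbhheeaacgaeaca')
  12 → (20, 'cgaeaca')
  13 → (7, 'cgggfbbhheeaacgaeaca')
  14 → (17, 'eaacgaeaca')
  15 → (23, 'eaca')
  16 → (16, 'eeaacgaeaca')
  17 → (11, 'fbbhheeaacgaeaca')
  18 → (5, 'fhcgggfbbhheeaacgaeaca')
  19 → (21, 'gaeaca')
  20 → (10, 'gfbbhheeaacgaeaca')
  21 → (9, 'ggfbbhheeaacgaeaca')
  22 → (8, 'gggfbbhheeaacgaeaca')
  23 → (0, 'hccacfhcgggfbbhheeaacgaeaca')
  24 → (6, 'hcgggfbbhheeaacgaeaca')
  25 → (15, 'heeaacgaeaca')
  26 → (14, 'hheeaacgaeaca')

SA = [26, 18, 24, 3, 19, 22, 12, 13, 25, 2, 1, 4, 20, 7, 17, 23, 16, 11, 5, 21, 10, 9, 8, 0, 6, 15, 14]
rank  pair      lcp
   1  s[26:],s[18:]  1  'a'
   2  s[18:],s[24:]  1  'a'
   3  s[24:],s[3:]  2  'ac'
   4  s[3:],s[19:]  2  'ac'
   5  s[19:],s[22:]  1  'a'
   6  s[22:],s[12:]  0  ''
   7  s[12:],s[13:]  1  'b'
   8  s[13:],s[25:]  0  ''
   9  s[25:],s[2:]  2  'ca'
  10  s[2:],s[1:]  1  'c'
  11  s[1:],s[4:]  1  'c'
  12  s[4:],s[20:]  1  'c'
  13  s[20:],s[7:]  2  'cg'
  14  s[7:],s[17:]  0  ''
  15  s[17:],s[23:]  2  'ea'
  16  s[23:],s[16:]  1  'e'
  17  s[16:],s[11:]  0  ''
  18  s[11:],s[5:]  1  'f'
  19  s[5:],s[21:]  0  ''
  20  s[21:],s[10:]  1  'g'
  21  s[10:],s[9:]  1  'g'
  22  s[9:],s[8:]  2  'gg'
  23  s[8:],s[0:]  0  ''
  24  s[0:],s[6:]  2  'hc'
  25  s[6:],s[15:]  1  'h'
  26  s[15:],s[14:]  1  'h'

[0, 1, 1, 2, 2, 1, 0, 1, 0, 2, 1, 1, 1, 2, 0, 2, 1, 0, 1, 0, 1, 1, 2, 0, 2, 1, 1]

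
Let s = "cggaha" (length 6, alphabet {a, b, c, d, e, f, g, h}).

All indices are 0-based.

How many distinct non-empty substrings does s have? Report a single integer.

rank | idx | suffix
   0 |   5 | a
   1 |   3 | aha
   2 |   0 | cggaha
   3 |   2 | gaha
   4 |   1 | ggaha
   5 |   4 | ha

SA = [5, 3, 0, 2, 1, 4]
i: (SA[i-1],SA[i]) lcp shared
  1: (5,3) 1 'a'
  2: (3,0) 0 ''
  3: (0,2) 0 ''
  4: (2,1) 1 'g'
  5: (1,4) 0 ''

n(n+1)/2 = 6·7/2 = 21
Σ LCP = 0 + 1 + 0 + 0 + 1 + 0 = 2
distinct = 21 − 2 = 19

19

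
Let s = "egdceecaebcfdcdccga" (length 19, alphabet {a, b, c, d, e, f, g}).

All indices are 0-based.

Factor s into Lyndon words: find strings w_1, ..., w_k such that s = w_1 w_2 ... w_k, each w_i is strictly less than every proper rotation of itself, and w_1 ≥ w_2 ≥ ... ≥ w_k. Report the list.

emit factor 1: 'eg' (i=0, period=2)
emit factor 2: 'd' (i=2, period=1)
emit factor 3: 'cee' (i=3, period=3)
emit factor 4: 'c' (i=6, period=1)
emit factor 5: 'aebcfdcdccg' (i=7, period=11)
emit factor 6: 'a' (i=18, period=1)

["eg", "d", "cee", "c", "aebcfdcdccg", "a"]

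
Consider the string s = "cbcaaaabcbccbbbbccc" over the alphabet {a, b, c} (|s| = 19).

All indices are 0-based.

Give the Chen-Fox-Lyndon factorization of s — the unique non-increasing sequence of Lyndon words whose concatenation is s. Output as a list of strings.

["c", "bc", "aaaabcbccbbbbccc"]

emit factor 1: 'c' (i=0, period=1)
emit factor 2: 'bc' (i=1, period=2)
emit factor 3: 'aaaabcbccbbbbccc' (i=3, period=16)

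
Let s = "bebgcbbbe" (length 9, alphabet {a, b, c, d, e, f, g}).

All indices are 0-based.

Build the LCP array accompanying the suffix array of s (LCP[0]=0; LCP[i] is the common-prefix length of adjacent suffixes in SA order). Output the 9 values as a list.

rank→(start, suffix):
  0 → (5, 'bbbe')
  1 → (6, 'bbe')
  2 → (7, 'be')
  3 → (0, 'bebgcbbbe')
  4 → (2, 'bgcbbbe')
  5 → (4, 'cbbbe')
  6 → (8, 'e')
  7 → (1, 'ebgcbbbe')
  8 → (3, 'gcbbbe')

SA = [5, 6, 7, 0, 2, 4, 8, 1, 3]
[i] adj suffixes → lcp
  [1] 5/6 → 2 ('bb')
  [2] 6/7 → 1 ('b')
  [3] 7/0 → 2 ('be')
  [4] 0/2 → 1 ('b')
  [5] 2/4 → 0 ('')
  [6] 4/8 → 0 ('')
  [7] 8/1 → 1 ('e')
  [8] 1/3 → 0 ('')

[0, 2, 1, 2, 1, 0, 0, 1, 0]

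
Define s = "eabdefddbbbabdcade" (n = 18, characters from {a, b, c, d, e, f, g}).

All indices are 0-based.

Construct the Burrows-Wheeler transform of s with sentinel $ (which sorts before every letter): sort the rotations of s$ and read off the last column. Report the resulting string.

ebecbbdaaddbfabd$de

rank  rotation             last
    0  $eabdefddbbbabdcade  e
    1  abdcade$eabdefddbbb  b
    2  abdefddbbbabdcade$e  e
    3  ade$eabdefddbbbabdc  c
    4  babdcade$eabdefddbb  b
    5  bbabdcade$eabdefddb  b
    6  bbbabdcade$eabdefdd  d
    7  bdcade$eabdefddbbba  a
    8  bdefddbbbabdcade$ea  a
    9  cade$eabdefddbbbabd  d
   10  dbbbabdcade$eabdefd  d
   11  dcade$eabdefddbbbab  b
   12  ddbbbabdcade$eabdef  f
   13  de$eabdefddbbbabdca  a
   14  defddbbbabdcade$eab  b
   15  e$eabdefddbbbabdcad  d
   16  eabdefddbbbabdcade$  $
   17  efddbbbabdcade$eabd  d
   18  fddbbbabdcade$eabde  e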